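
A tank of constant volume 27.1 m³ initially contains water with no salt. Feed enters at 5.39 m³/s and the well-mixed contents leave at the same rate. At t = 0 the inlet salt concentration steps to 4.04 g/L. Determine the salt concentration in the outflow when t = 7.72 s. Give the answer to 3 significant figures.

Species balance on the tank: V dC/dt = Q(C_in − C).
Rewrite as dC/dt + C/τ = C_in/τ, τ = V/Q = 5.0278 s.
Solution: C(t) = C_in + (C₀ − C_in) e^(−t/τ).
C(7.72) = 4.04 + (0 − 4.04)·e^(−7.72/5.0278) = 4.04 + (-4.0400)·0.21536 = 3.1700 g/L.

3.17 g/L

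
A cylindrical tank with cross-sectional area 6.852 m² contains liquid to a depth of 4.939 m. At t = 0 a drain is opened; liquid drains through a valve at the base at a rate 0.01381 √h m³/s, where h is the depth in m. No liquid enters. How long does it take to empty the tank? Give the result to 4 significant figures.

Mass balance (ρ constant): A dh/dt = −0.01381 √h.
∫ h^(−1/2) dh = −(0.01381/A) ∫ dt, giving 2√h = 2√h₀ − (0.01381/A) t.
Tank is empty when √h = 0: t_empty = 2A√h₀/0.01381.
t_empty = 2·6.852·√4.939/0.01381 = 13.7040·2.22239/0.01381 = 2205.33 s.

2205 s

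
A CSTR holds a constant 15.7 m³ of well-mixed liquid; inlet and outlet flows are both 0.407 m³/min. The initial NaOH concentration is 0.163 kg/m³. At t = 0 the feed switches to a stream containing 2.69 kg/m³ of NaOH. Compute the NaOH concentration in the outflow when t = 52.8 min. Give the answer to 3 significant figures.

Accumulation = in − out for the solute gives V dC/dt = Q(C_in − C).
Rewrite as dC/dt + C/τ = C_in/τ, τ = V/Q = 38.575 min.
C approaches C_in exponentially: C(t) = C_in + (C₀ − C_in) e^(−t/τ).
C(52.8) = 2.69 + (0.163 − 2.69)·e^(−52.8/38.575) = 2.69 + (-2.5270)·0.25442 = 2.0471 kg/m³.

2.05 kg/m³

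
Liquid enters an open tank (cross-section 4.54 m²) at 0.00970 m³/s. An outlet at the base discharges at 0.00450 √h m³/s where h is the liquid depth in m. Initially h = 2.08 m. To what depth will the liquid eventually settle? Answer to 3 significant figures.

4.65 m

Mass balance (ρ constant): A dh/dt = Q_in − 0.00450 √h. At steady state dh/dt = 0:
Q_in = 0.00450 √h_ss ⇒ √h_ss = 0.00970/0.00450 = 2.1556.
h_ss = 2.1556² = 4.6464 m. (Since h₀ = 2.08 m < h_ss, the level will rise toward this value.)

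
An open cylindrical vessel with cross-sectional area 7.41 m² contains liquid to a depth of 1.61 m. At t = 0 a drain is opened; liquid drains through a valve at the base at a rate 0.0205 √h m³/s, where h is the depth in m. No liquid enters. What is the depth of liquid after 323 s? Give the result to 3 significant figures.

A dh/dt = −Q_out = −0.0205 √h.
∫ h^(−1/2) dh = −(0.0205/A) ∫ dt, giving 2√h = 2√h₀ − (0.0205/A) t.
√h = √1.61 − 0.0205·323/(2·7.41) = 1.2689 − 0.44679 = 0.82206.
h = 0.82206² = 0.67579 m.

0.676 m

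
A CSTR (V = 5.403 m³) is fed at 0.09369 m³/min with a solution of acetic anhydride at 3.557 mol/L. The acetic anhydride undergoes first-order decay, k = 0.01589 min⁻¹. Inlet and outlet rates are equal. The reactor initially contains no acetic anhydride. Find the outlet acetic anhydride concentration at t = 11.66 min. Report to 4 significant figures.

V dC/dt = Q(C_in − C) − k V C.
dC/dt = (Q/V) C_in − (Q/V + k) C; effective rate a = Q/V + k = 0.0173404 + 0.01589 = 0.0332304 min⁻¹.
C_ss = Q C_in/(Q + kV) = 1.85612 mol/L; C(t) = C_ss + (C₀ − C_ss) e^(−a t).
C(11.66) = 1.85612 + (-1.85612)·e^(−0.0332304·11.66) = 1.85612 + (-1.85612)·0.678775 = 0.596234 mol/L.

0.5962 mol/L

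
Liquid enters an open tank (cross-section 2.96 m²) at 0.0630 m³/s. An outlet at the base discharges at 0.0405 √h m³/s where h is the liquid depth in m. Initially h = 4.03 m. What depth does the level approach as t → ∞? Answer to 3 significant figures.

A dh/dt = Q_in − 0.0405 √h. Steady state requires inflow = outflow:
Q_in = 0.0405 √h_ss ⇒ √h_ss = 0.0630/0.0405 = 1.5556.
h_ss = 1.5556² = 2.4198 m. (Since h₀ = 4.03 m > h_ss, the level will fall toward this value.)

2.42 m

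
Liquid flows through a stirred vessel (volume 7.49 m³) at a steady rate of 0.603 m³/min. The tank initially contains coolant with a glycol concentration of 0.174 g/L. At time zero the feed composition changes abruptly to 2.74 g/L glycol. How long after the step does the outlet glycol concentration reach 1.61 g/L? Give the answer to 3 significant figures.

Species balance: V dC/dt = Q(C_in − C) ⇒ τ = V/Q = 12.421 min.
C(t) = C_in + (C₀ − C_in) e^(−t/τ). Set C = 1.61 and solve for t:
e^(−t/τ) = (C − C_in)/(C₀ − C_in) = (1.61 − 2.74)/(0.174 − 2.74) = 0.44037
t = −τ ln(…) = 12.421 × 0.82013 = 10.187 min.

10.2 min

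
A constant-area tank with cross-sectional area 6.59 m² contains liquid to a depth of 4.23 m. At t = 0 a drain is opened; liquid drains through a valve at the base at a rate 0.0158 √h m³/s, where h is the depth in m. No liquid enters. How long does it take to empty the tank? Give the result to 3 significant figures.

1720 s

A dh/dt = −Q_out = −0.0158 √h.
This is separable: 2 d(√h)/dt = −0.0158/A, so √h = √h₀ − (0.0158/(2A)) t.
Tank is empty when √h = 0: t_empty = 2A√h₀/0.0158.
t_empty = 2·6.59·√4.23/0.0158 = 13.180·2.0567/0.0158 = 1715.6 s.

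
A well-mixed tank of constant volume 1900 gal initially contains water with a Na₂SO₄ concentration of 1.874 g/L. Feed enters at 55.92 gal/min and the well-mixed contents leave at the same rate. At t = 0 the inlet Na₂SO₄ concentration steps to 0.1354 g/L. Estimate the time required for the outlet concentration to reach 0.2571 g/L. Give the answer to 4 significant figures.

90.35 min

Species balance: V dC/dt = Q(C_in − C) ⇒ τ = V/Q = 33.9771 min.
C(t) = C_in + (C₀ − C_in) e^(−t/τ). Set C = 0.2571 and solve for t:
e^(−t/τ) = (C − C_in)/(C₀ − C_in) = (0.2571 − 0.1354)/(1.874 − 0.1354) = 0.0699988
t = −τ ln(…) = 33.9771 × 2.65928 = 90.3545 min.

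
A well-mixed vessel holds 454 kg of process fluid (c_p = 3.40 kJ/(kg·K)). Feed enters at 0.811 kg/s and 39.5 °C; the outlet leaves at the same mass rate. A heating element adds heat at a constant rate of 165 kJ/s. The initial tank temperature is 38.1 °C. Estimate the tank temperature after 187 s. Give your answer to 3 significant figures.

Unsteady energy balance on the tank contents: M c_p dT/dt = ṁ c_p (T_in − T) + 165.
Rearrange: dT/dt = (T_ss − T)/τ with τ = M/ṁ = 559.80 s and T_ss = T_in + Q̇/(ṁ c_p) = 99.339 °C.
This is linear first-order; T(t) = T_ss + (T₀ − T_ss) e^(−t/τ).
T(187) = 99.339 + (-61.239)·e^(−187/559.80) = 99.339 + (-61.239)·0.71602 = 55.491 °C.

55.5 °C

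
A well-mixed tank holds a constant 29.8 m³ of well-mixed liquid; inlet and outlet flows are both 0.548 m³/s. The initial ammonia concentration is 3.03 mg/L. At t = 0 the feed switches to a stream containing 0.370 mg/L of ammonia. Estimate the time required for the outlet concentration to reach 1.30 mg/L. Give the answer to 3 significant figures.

Species balance: V dC/dt = Q(C_in − C) ⇒ τ = V/Q = 54.380 s.
C(t) = C_in + (C₀ − C_in) e^(−t/τ). Set C = 1.30 and solve for t:
e^(−t/τ) = (C − C_in)/(C₀ − C_in) = (1.30 − 0.370)/(3.03 − 0.370) = 0.34962
t = −τ ln(…) = 54.380 × 1.0509 = 57.147 s.

57.1 s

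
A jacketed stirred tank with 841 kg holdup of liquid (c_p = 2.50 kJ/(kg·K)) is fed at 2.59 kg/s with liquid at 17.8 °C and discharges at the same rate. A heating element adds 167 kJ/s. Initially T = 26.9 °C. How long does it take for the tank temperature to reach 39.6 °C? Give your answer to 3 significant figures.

Unsteady energy balance on the tank contents: M c_p dT/dt = ṁ c_p (T_in − T) + 167.
τ = M/ṁ = 324.71 s; T_ss = T_in + Q̇/(ṁ c_p) = 43.592 °C.
T(t) = T_ss + (T₀ − T_ss) e^(−t/τ). Set T = 39.6:
e^(−t/τ) = (39.6 − 43.592)/(26.9 − 43.592) = 0.23913
t = −324.71 · ln(0.23913) = 464.57 s.

465 s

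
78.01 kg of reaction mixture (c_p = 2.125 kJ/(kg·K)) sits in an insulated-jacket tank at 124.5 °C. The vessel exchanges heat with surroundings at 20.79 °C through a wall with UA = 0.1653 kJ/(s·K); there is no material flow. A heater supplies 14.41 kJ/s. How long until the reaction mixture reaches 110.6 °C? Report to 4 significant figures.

M c_p dT/dt = −UA(T − T_amb) + Q̇.
τ = M c_p/UA = 1002.85 s; T_ss = T_amb + Q̇/UA = 20.79 + 14.41/0.1653 = 107.965 °C.
T(t) = T_ss + (T₀ − T_ss)e^(−t/τ); set T = 110.6:
t = −τ ln[(T − T_ss)/(T₀ − T_ss)] = −1002.85 · ln(0.159367) = 1841.78 s.

1842 s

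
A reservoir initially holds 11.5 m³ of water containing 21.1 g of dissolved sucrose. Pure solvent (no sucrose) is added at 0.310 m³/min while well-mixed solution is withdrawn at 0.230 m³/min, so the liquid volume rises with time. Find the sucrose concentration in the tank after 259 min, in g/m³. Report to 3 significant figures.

Total volume: dV/dt = Q_in − Q_out = 0.080000 m³/min, so V(t) = 11.5 + 0.080000 t and V(259) = 32.220 m³.
Solute balance: dm/dt = 0 − Q_out C = −Q_out m/V(t).
dm/m = −Q_out dt/(V₀ + 0.080000 t); integrating gives ln(m/m₀) = −(Q_out/(Q_in−Q_out)) ln(V/V₀).
m = m₀ (V₀/V)^(Q_out/(Q_in−Q_out)) = 21.1 × (11.5/32.220)^(2.8750) = 1.0913 g.
C = m/V = 1.0913/32.220 = 0.033869 g/m³.

0.0339 g/m³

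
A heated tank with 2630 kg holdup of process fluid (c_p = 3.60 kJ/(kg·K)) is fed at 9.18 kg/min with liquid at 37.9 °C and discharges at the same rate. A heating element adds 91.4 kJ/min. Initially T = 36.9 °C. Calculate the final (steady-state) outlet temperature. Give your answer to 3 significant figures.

Heat balance on the well-mixed liquid: M c_p dT/dt = ṁ c_p (T_in − T) + 91.4.
At steady state dT/dt = 0 ⇒ T_ss = T_in + Q̇/(ṁ c_p) = 37.9 + 91.4/(9.18·3.60) = 40.666 °C.

40.7 °C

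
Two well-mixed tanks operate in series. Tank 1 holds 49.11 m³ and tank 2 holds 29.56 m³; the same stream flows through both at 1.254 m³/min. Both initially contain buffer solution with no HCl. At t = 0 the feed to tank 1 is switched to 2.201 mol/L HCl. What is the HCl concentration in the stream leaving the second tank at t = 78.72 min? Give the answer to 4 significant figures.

1.578 mol/L

Time constants: τᵢ = Vᵢ/Q for each well-mixed tank.
τ₁ = 49.11/1.254 = 39.1627 min; τ₂ = 29.56/1.254 = 23.5726 min.
Solving the cascade with C₁(0)=C₂(0)=0 gives C₂(t) = C_in[1 − (τ₁ e^(−t/τ₁) − τ₂ e^(−t/τ₂))/(τ₁ − τ₂)].
At t = 78.72: e^(−t/τ₁) = 0.133978, e^(−t/τ₂) = 0.0354556.
C₂ = 2.201·[1 − (39.1627·0.133978 − 23.5726·0.0354556)/(15.5901)] = 2.201·0.717053 = 1.57823 mol/L.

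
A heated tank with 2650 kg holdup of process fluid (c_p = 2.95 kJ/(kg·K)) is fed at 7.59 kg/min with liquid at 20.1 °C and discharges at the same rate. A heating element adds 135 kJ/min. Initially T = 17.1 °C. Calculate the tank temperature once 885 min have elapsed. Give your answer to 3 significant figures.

25.4 °C

Unsteady energy balance on the tank contents: M c_p dT/dt = ṁ c_p (T_in − T) + 135.
Rearrange: dT/dt = (T_ss − T)/τ with τ = M/ṁ = 349.14 min and T_ss = T_in + Q̇/(ṁ c_p) = 26.129 °C.
Solution: T(t) = T_ss + (T₀ − T_ss) e^(−t/τ).
T(885) = 26.129 + (-9.0293)·e^(−885/349.14) = 26.129 + (-9.0293)·0.079280 = 25.413 °C.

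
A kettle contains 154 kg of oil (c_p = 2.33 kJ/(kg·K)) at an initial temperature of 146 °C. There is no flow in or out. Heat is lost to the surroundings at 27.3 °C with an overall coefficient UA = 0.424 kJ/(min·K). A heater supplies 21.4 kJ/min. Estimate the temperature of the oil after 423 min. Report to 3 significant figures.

119 °C

M c_p dT/dt = −UA(T − T_amb) + Q̇.
dT/dt = (T_ss − T)/τ with T_ss = T_amb + Q̇/UA = 27.3 + 21.4/0.424 = 77.772 °C, τ = M c_p/UA = 154·2.33/0.424 = 846.27 min.
T approaches T_ss exponentially: T(t) = T_ss + (T₀ − T_ss) e^(−t/τ).
T(423) = 77.772 + (68.228)·0.60663 = 119.16 °C.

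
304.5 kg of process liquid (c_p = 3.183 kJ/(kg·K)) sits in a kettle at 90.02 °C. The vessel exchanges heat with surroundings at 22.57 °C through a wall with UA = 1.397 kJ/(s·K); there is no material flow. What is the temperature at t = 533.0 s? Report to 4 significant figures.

53.86 °C

M c_p dT/dt = −UA(T − T_amb).
dT/dt = (T_ss − T)/τ with T_ss = T_amb = 22.5700 °C, τ = M c_p/UA = 304.5·3.183/1.397 = 693.789 s.
T approaches T_ss exponentially: T(t) = T_ss + (T₀ − T_ss) e^(−t/τ).
T(533.0) = 22.5700 + (67.4500)·0.463826 = 53.8551 °C.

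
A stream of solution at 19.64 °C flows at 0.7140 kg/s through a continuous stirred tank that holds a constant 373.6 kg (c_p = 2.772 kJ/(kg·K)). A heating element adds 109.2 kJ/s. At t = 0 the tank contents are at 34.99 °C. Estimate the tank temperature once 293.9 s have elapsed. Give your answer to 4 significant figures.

52.10 °C

M c_p dT/dt = ṁ c_p (T_in − T) + Q̇.
τ = M/ṁ = 523.249 s; T_ss = T_in + Q̇/(ṁ c_p) = 19.64 + 109.2/(0.7140·2.772) = 74.8136 °C.
Solution: T(t) = T_ss + (T₀ − T_ss) e^(−t/τ).
T(293.9) = 74.8136 + (-39.8236)·e^(−293.9/523.249) = 74.8136 + (-39.8236)·0.570249 = 52.1042 °C.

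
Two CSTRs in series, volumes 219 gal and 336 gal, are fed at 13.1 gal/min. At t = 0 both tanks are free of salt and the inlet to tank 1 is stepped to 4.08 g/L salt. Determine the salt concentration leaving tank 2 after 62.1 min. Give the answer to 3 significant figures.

3.23 g/L

Each tank obeys Vᵢ dCᵢ/dt = Q(Cᵢ₋₁ − Cᵢ), so τᵢ = Vᵢ/Q.
τ₁ = 219/13.1 = 16.718 min; τ₂ = 336/13.1 = 25.649 min.
Tank 1: C₁ = C_in(1 − e^(−t/τ₁)). Tank 2 (τ₁ ≠ τ₂): C₂ = C_in[1 − (τ₁ e^(−t/τ₁) − τ₂ e^(−t/τ₂))/(τ₁ − τ₂)].
At t = 62.1: e^(−t/τ₁) = 0.024364, e^(−t/τ₂) = 0.088818.
C₂ = 4.08·[1 − (16.718·0.024364 − 25.649·0.088818)/(-8.9313)] = 4.08·0.79054 = 3.2254 g/L.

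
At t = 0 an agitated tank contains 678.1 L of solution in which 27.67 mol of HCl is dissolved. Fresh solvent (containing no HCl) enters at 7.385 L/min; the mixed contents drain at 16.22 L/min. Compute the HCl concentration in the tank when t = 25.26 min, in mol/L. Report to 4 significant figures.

0.02923 mol/L

Total volume: dV/dt = Q_in − Q_out = -8.83500 L/min, so V(t) = 678.1 − 8.83500 t and V(25.26) = 454.928 L.
No HCl enters, so dm/dt = −Q_out · (m/V).
Separate: dm/m = −Q_out dt/V(t) ⇒ ln(m/m₀) = −(Q_out/(Q_in−Q_out)) ln(V/V₀).
m = m₀ (V₀/V)^(Q_out/(Q_in−Q_out)) = 27.67 × (678.1/454.928)^(-1.83588) = 13.2971 mol.
C = m/V = 13.2971/454.928 = 0.0292290 mol/L.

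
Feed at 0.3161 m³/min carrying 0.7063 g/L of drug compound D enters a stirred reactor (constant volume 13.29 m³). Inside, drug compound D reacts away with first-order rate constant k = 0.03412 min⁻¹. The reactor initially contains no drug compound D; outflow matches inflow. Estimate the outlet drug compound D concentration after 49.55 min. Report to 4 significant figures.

0.2737 g/L

V dC/dt = Q(C_in − C) − k V C.
dC/dt = (Q/V) C_in − (Q/V + k) C; effective rate a = Q/V + k = 0.0237848 + 0.03412 = 0.0579048 min⁻¹.
C_ss = Q C_in/(Q + kV) = 0.290118 g/L; C(t) = C_ss + (C₀ − C_ss) e^(−a t).
C(49.55) = 0.290118 + (-0.290118)·e^(−0.0579048·49.55) = 0.290118 + (-0.290118)·0.0567453 = 0.273655 g/L.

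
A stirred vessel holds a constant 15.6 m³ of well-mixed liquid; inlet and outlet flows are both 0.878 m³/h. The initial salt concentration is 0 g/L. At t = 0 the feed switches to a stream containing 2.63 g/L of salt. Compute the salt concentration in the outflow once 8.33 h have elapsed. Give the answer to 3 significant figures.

Transient balance on the dissolved component: V dC/dt = Q(C_in − C).
Time constant τ = V/Q = 15.6/0.878 = 17.768 h.
C approaches C_in exponentially: C(t) = C_in + (C₀ − C_in) e^(−t/τ).
C(8.33) = 2.63 + (0 − 2.63)·e^(−8.33/17.768) = 2.63 + (-2.6300)·0.62573 = 0.98432 g/L.

0.984 g/L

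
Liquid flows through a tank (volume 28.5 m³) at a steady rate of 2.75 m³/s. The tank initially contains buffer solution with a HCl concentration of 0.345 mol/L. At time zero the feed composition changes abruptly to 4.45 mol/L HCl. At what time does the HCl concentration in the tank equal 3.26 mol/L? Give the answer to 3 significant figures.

Unsteady species balance (constant V, well mixed): V dC/dt = Q(C_in − C), so τ = V/Q = 10.364 s.
C(t) = C_in + (C₀ − C_in) e^(−t/τ). Set C = 3.26 and solve for t:
e^(−t/τ) = (C − C_in)/(C₀ − C_in) = (3.26 − 4.45)/(0.345 − 4.45) = 0.28989
t = −τ ln(…) = 10.364 × 1.2383 = 12.833 s.

12.8 s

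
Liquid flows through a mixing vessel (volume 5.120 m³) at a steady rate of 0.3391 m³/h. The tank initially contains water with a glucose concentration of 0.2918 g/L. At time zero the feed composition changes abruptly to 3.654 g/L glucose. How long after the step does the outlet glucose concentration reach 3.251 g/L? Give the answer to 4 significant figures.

Species balance: V dC/dt = Q(C_in − C) ⇒ τ = V/Q = 15.0988 h.
C(t) = C_in + (C₀ − C_in) e^(−t/τ). Set C = 3.251 and solve for t:
e^(−t/τ) = (C − C_in)/(C₀ − C_in) = (3.251 − 3.654)/(0.2918 − 3.654) = 0.119862
t = −τ ln(…) = 15.0988 × 2.12141 = 32.0308 h.

32.03 h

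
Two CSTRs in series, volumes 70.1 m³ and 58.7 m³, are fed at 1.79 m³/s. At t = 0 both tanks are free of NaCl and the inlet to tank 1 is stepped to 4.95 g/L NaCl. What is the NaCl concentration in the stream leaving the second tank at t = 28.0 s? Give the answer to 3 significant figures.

Species balance on tank i: dCᵢ/dt = (Cᵢ₋₁ − Cᵢ)/τᵢ with τᵢ = Vᵢ/Q.
τ₁ = 70.1/1.79 = 39.162 s; τ₂ = 58.7/1.79 = 32.793 s.
Tank 1: C₁ = C_in(1 − e^(−t/τ₁)). Tank 2 (τ₁ ≠ τ₂): C₂ = C_in[1 − (τ₁ e^(−t/τ₁) − τ₂ e^(−t/τ₂))/(τ₁ − τ₂)].
At t = 28.0: e^(−t/τ₁) = 0.48920, e^(−t/τ₂) = 0.42578.
C₂ = 4.95·[1 − (39.162·0.48920 − 32.793·0.42578)/(6.3687)] = 4.95·0.18423 = 0.91192 g/L.

0.912 g/L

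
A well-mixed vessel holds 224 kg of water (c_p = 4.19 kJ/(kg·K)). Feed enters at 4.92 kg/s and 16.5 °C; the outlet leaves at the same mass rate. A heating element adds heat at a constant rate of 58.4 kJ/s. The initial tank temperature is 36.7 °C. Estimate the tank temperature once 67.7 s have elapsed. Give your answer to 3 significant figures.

23.3 °C

M c_p dT/dt = ṁ c_p (T_in − T) + Q̇.
τ = M/ṁ = 45.528 s; T_ss = T_in + Q̇/(ṁ c_p) = 16.5 + 58.4/(4.92·4.19) = 19.333 °C.
T approaches T_ss exponentially: T(t) = T_ss + (T₀ − T_ss) e^(−t/τ).
T(67.7) = 19.333 + (17.367)·e^(−67.7/45.528) = 19.333 + (17.367)·0.22605 = 23.259 °C.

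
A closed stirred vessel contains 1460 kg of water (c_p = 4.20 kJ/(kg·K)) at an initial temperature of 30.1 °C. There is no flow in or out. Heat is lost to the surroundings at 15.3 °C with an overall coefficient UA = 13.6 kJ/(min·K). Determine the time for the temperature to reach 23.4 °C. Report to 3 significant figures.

272 min

Energy balance: M c_p dT/dt = −UA(T − T_amb).
τ = M c_p/UA = 450.88 min; T_ss = T_amb = 15.300 °C.
T(t) = T_ss + (T₀ − T_ss)e^(−t/τ); set T = 23.4:
t = −τ ln[(T − T_ss)/(T₀ − T_ss)] = −450.88 · ln(0.54730) = 271.78 min.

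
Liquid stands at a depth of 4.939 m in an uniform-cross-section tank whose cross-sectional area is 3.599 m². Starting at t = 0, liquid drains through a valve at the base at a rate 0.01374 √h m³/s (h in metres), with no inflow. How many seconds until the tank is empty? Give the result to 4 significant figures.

1164 s

A dh/dt = −Q_out = −0.01374 √h.
Separate and integrate: 2(√h − √h₀) = −(0.01374/A) t.
Set h = 0: 2√h₀ = (0.01374/A) t_empty ⇒ t_empty = 2A√h₀/0.01374.
t_empty = 2·3.599·√4.939/0.01374 = 7.19800·2.22239/0.01374 = 1164.25 s.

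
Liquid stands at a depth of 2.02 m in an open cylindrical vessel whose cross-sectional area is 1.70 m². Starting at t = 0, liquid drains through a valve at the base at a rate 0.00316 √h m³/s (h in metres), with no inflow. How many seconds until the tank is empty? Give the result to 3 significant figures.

1530 s

With no inflow, A dh/dt = −0.00316 √h.
Separate and integrate: 2(√h − √h₀) = −(0.00316/A) t.
Set h = 0: 2√h₀ = (0.00316/A) t_empty ⇒ t_empty = 2A√h₀/0.00316.
t_empty = 2·1.70·√2.02/0.00316 = 3.4000·1.4213/0.00316 = 1529.2 s.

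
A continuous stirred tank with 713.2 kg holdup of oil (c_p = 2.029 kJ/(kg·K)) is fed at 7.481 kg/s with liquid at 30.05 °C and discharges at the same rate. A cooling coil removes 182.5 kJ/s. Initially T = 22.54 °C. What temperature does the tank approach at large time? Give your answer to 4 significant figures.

First-law balance (no shaft work): M c_p dT/dt = ṁ c_p (T_in − T) − 182.5.
At steady state dT/dt = 0 ⇒ T_ss = T_in − Q̇/(ṁ c_p) = 30.05 − 182.5/(7.481·2.029) = 18.0268 °C.

18.03 °C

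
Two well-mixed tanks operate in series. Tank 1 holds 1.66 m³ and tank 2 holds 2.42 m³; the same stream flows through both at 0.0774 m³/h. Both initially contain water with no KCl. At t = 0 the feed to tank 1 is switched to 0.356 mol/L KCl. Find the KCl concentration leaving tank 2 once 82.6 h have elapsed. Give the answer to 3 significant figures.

0.292 mol/L

Each tank obeys Vᵢ dCᵢ/dt = Q(Cᵢ₋₁ − Cᵢ), so τᵢ = Vᵢ/Q.
τ₁ = 1.66/0.0774 = 21.447 h; τ₂ = 2.42/0.0774 = 31.266 h.
Solving the cascade with C₁(0)=C₂(0)=0 gives C₂(t) = C_in[1 − (τ₁ e^(−t/τ₁) − τ₂ e^(−t/τ₂))/(τ₁ − τ₂)].
At t = 82.6: e^(−t/τ₁) = 0.021251, e^(−t/τ₂) = 0.071230.
C₂ = 0.356·[1 − (21.447·0.021251 − 31.266·0.071230)/(-9.8191)] = 0.356·0.81960 = 0.29178 mol/L.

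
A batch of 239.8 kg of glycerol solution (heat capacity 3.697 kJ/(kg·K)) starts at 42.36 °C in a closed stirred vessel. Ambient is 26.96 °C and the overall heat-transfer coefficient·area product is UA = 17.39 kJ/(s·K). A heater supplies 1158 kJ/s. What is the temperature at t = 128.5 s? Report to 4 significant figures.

M c_p dT/dt = −UA(T − T_amb) + Q̇.
dT/dt = (T_ss − T)/τ with T_ss = T_amb + Q̇/UA = 26.96 + 1158/17.39 = 93.5500 °C, τ = M c_p/UA = 239.8·3.697/17.39 = 50.9799 s.
Solution: T(t) = T_ss + (T₀ − T_ss) e^(−t/τ).
T(128.5) = 93.5500 + (-51.1900)·0.0804113 = 89.4337 °C.

89.43 °C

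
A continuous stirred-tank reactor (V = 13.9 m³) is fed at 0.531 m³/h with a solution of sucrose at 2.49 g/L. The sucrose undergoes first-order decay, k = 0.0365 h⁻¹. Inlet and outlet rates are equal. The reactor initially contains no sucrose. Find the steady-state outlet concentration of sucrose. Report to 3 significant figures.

1.27 g/L

Accumulation = in − out − consumed: V dC/dt = Q C_in − Q C − k V C.
At steady state: 0 = Q C_in − (Q + kV) C_ss, so C_ss = Q C_in/(Q + kV).
C_ss = 0.531·2.49/(0.531 + 0.0365·13.9) = 1.3222/1.0383 = 1.2734 g/L.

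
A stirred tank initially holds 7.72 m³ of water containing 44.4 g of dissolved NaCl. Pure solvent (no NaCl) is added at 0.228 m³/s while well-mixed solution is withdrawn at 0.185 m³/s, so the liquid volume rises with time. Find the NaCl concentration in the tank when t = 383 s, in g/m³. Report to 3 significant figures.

0.0135 g/m³

Total volume: dV/dt = Q_in − Q_out = 0.043000 m³/s, so V(t) = 7.72 + 0.043000 t and V(383) = 24.189 m³.
Species balance (pure solvent in): dm/dt = −Q_out · m/V(t).
Separate: dm/m = −Q_out dt/V(t) ⇒ ln(m/m₀) = −(Q_out/(Q_in−Q_out)) ln(V/V₀).
m = m₀ (V₀/V)^(Q_out/(Q_in−Q_out)) = 44.4 × (7.72/24.189)^(4.3023) = 0.32616 g.
C = m/V = 0.32616/24.189 = 0.013484 g/m³.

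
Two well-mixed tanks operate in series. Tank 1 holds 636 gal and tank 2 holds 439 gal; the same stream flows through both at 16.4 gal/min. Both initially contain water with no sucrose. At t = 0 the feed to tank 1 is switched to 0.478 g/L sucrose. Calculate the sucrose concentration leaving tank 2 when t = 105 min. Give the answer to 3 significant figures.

Time constants: τᵢ = Vᵢ/Q for each well-mixed tank.
τ₁ = 636/16.4 = 38.780 min; τ₂ = 439/16.4 = 26.768 min.
Solving the cascade with C₁(0)=C₂(0)=0 gives C₂(t) = C_in[1 − (τ₁ e^(−t/τ₁) − τ₂ e^(−t/τ₂))/(τ₁ − τ₂)].
At t = 105: e^(−t/τ₁) = 0.066700, e^(−t/τ₂) = 0.019791.
C₂ = 0.478·[1 − (38.780·0.066700 − 26.768·0.019791)/(12.012)] = 0.478·0.82877 = 0.39615 g/L.

0.396 g/L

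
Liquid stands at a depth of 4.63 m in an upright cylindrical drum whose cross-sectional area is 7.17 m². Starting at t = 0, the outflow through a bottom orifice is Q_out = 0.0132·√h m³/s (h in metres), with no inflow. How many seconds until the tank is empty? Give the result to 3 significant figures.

2340 s

With no inflow, A dh/dt = −0.0132 √h.
This is separable: 2 d(√h)/dt = −0.0132/A, so √h = √h₀ − (0.0132/(2A)) t.
Tank is empty when √h = 0: t_empty = 2A√h₀/0.0132.
t_empty = 2·7.17·√4.63/0.0132 = 14.340·2.1517/0.0132 = 2337.6 s.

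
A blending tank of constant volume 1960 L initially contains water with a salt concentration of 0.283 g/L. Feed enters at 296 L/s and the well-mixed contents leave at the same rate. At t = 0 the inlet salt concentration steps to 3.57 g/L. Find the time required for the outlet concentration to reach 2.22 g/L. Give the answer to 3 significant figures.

Unsteady species balance (constant V, well mixed): V dC/dt = Q(C_in − C), so τ = V/Q = 6.6216 s.
C(t) = C_in + (C₀ − C_in) e^(−t/τ). Set C = 2.22 and solve for t:
e^(−t/τ) = (C − C_in)/(C₀ − C_in) = (2.22 − 3.57)/(0.283 − 3.57) = 0.41071
t = −τ ln(…) = 6.6216 × 0.88987 = 5.8924 s.

5.89 s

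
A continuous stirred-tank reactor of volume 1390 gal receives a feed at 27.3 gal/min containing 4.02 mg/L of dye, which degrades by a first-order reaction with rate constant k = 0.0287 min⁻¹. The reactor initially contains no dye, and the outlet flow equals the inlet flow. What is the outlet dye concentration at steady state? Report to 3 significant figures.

Accumulation = in − out − consumed: V dC/dt = Q C_in − Q C − k V C.
Steady state (dC/dt = 0): C_ss = Q C_in/(Q + kV) = C_in/(1 + kV/Q).
C_ss = 27.3·4.02/(27.3 + 0.0287·1390) = 109.75/67.193 = 1.6333 mg/L.

1.63 mg/L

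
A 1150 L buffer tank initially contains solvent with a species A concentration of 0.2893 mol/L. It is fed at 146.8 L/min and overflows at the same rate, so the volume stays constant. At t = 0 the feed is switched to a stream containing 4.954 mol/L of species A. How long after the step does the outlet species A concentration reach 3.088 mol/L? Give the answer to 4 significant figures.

7.178 min

Species balance on the tank: V dC/dt = Q(C_in − C), so τ = V/Q = 7.83379 min.
C(t) = C_in + (C₀ − C_in) e^(−t/τ). Set C = 3.088 and solve for t:
e^(−t/τ) = (C − C_in)/(C₀ − C_in) = (3.088 − 4.954)/(0.2893 − 4.954) = 0.400026
t = −τ ln(…) = 7.83379 × 0.916226 = 7.17752 min.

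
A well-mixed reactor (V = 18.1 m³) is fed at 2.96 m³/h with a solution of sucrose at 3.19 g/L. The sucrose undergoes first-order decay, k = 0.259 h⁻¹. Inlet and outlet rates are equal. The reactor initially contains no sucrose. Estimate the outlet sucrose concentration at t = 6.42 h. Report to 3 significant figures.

1.15 g/L

Accumulation = in − out − consumed: V dC/dt = Q C_in − Q C − k V C.
This is linear with rate a = Q/V + k = 0.42254 h⁻¹.
C_ss = Q C_in/(Q + kV) = 1.2346 g/L; C(t) = C_ss + (C₀ − C_ss) e^(−a t).
C(6.42) = 1.2346 + (-1.2346)·e^(−0.42254·6.42) = 1.2346 + (-1.2346)·0.066359 = 1.1527 g/L.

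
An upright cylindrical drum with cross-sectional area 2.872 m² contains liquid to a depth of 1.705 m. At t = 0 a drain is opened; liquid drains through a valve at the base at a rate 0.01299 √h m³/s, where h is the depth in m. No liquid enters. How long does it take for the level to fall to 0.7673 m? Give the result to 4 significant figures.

190.1 s

Accumulation of liquid (constant cross-section A): A dh/dt = −0.01299 √h.
This is separable: 2 d(√h)/dt = −0.01299/A, so √h = √h₀ − (0.01299/(2A)) t.
t = 2A(√h₀ − √h)/0.01299 = 2·2.872·(√1.705 − √0.7673)/0.01299
  = 5.74400 × (1.30576 − 0.875957) / 0.01299 = 190.052 s.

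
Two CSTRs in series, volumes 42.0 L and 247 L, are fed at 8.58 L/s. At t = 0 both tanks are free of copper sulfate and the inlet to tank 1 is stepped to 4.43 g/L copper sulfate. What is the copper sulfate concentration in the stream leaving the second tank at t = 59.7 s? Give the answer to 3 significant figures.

3.76 g/L

Time constants: τᵢ = Vᵢ/Q for each well-mixed tank.
τ₁ = 42.0/8.58 = 4.8951 s; τ₂ = 247/8.58 = 28.788 s.
Solving the cascade with C₁(0)=C₂(0)=0 gives C₂(t) = C_in[1 − (τ₁ e^(−t/τ₁) − τ₂ e^(−t/τ₂))/(τ₁ − τ₂)].
At t = 59.7: e^(−t/τ₁) = 5.0513e-06, e^(−t/τ₂) = 0.12571.
C₂ = 4.43·[1 − (4.8951·5.0513e-06 − 28.788·0.12571)/(-23.893)] = 4.43·0.84854 = 3.7590 g/L.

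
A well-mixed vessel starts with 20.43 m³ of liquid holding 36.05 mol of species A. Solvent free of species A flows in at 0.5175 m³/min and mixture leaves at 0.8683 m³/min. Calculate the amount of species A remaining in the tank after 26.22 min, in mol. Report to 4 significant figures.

Let m(t) be the amount of species A. Volume: V(t) = V₀ + (Q_in − Q_out) t = 20.43 − 0.350800 t; V(26.22) = 11.2320 m³.
Solute balance: dm/dt = 0 − Q_out C = −Q_out m/V(t).
Separate: dm/m = −Q_out dt/V(t) ⇒ ln(m/m₀) = −(Q_out/(Q_in−Q_out)) ln(V/V₀).
m = m₀ (V₀/V)^(Q_out/(Q_in−Q_out)) = 36.05 × (20.43/11.2320)^(-2.47520) = 8.20017 mol.

8.200 mol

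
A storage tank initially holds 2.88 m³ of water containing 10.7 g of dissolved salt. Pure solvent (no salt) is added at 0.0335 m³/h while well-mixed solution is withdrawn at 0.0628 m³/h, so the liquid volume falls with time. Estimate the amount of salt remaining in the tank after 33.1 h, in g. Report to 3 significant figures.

4.44 g

Total volume: dV/dt = Q_in − Q_out = -0.029300 m³/h, so V(t) = 2.88 − 0.029300 t and V(33.1) = 1.9102 m³.
Solute balance: dm/dt = 0 − Q_out C = −Q_out m/V(t).
dm/m = −Q_out dt/(V₀ − 0.029300 t); integrating gives ln(m/m₀) = −(Q_out/(Q_in−Q_out)) ln(V/V₀).
m = m₀ (V₀/V)^(Q_out/(Q_in−Q_out)) = 10.7 × (2.88/1.9102)^(-2.1433) = 4.4379 g.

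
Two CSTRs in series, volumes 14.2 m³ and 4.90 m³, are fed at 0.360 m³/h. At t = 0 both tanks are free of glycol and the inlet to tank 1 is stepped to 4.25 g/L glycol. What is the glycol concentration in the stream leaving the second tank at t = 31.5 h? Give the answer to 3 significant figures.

1.55 g/L

Species balance on tank i: dCᵢ/dt = (Cᵢ₋₁ − Cᵢ)/τᵢ with τᵢ = Vᵢ/Q.
τ₁ = 14.2/0.360 = 39.444 h; τ₂ = 4.90/0.360 = 13.611 h.
Solving the cascade with C₁(0)=C₂(0)=0 gives C₂(t) = C_in[1 − (τ₁ e^(−t/τ₁) − τ₂ e^(−t/τ₂))/(τ₁ − τ₂)].
At t = 31.5: e^(−t/τ₁) = 0.44996, e^(−t/τ₂) = 0.098837.
C₂ = 4.25·[1 − (39.444·0.44996 − 13.611·0.098837)/(25.833)] = 4.25·0.36504 = 1.5514 g/L.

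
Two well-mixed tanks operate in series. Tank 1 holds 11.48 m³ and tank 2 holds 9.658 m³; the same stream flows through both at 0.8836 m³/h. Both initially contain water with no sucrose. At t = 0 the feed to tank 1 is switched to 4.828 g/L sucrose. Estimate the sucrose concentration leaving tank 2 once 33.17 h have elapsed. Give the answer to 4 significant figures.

3.691 g/L

Time constants: τᵢ = Vᵢ/Q for each well-mixed tank.
τ₁ = 11.48/0.8836 = 12.9923 h; τ₂ = 9.658/0.8836 = 10.9303 h.
Tank 1: C₁ = C_in(1 − e^(−t/τ₁)). Tank 2 (τ₁ ≠ τ₂): C₂ = C_in[1 − (τ₁ e^(−t/τ₁) − τ₂ e^(−t/τ₂))/(τ₁ − τ₂)].
At t = 33.17: e^(−t/τ₁) = 0.0778439, e^(−t/τ₂) = 0.0480897.
C₂ = 4.828·[1 − (12.9923·0.0778439 − 10.9303·0.0480897)/(2.06202)] = 4.828·0.764436 = 3.69070 g/L.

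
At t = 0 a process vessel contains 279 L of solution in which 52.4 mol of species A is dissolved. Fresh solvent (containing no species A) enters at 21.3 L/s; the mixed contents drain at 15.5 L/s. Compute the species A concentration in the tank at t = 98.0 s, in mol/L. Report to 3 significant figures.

Let m(t) be the amount of species A. Volume: V(t) = V₀ + (Q_in − Q_out) t = 279 + 5.8000 t; V(98.0) = 847.40 L.
No species A enters, so dm/dt = −Q_out · (m/V).
Separate: dm/m = −Q_out dt/V(t) ⇒ ln(m/m₀) = −(Q_out/(Q_in−Q_out)) ln(V/V₀).
m = m₀ (V₀/V)^(Q_out/(Q_in−Q_out)) = 52.4 × (279/847.40)^(2.6724) = 2.6911 mol.
C = m/V = 2.6911/847.40 = 0.0031757 mol/L.

0.00318 mol/L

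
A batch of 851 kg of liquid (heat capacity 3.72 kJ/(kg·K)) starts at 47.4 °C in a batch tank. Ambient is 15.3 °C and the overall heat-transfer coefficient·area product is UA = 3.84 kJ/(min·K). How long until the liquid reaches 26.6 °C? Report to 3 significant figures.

861 min

M c_p dT/dt = −UA(T − T_amb).
τ = M c_p/UA = 824.41 min; T_ss = T_amb = 15.300 °C.
T(t) = T_ss + (T₀ − T_ss)e^(−t/τ); set T = 26.6:
t = −τ ln[(T − T_ss)/(T₀ − T_ss)] = −824.41 · ln(0.35202) = 860.72 min.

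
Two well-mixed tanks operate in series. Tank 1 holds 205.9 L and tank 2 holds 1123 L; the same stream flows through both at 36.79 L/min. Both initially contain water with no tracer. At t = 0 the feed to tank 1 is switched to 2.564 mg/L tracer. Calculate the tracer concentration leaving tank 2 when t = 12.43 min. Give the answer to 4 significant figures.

0.5370 mg/L

Species balance on tank i: dCᵢ/dt = (Cᵢ₋₁ − Cᵢ)/τᵢ with τᵢ = Vᵢ/Q.
τ₁ = 205.9/36.79 = 5.59663 min; τ₂ = 1123/36.79 = 30.5246 min.
Tank 1: C₁ = C_in(1 − e^(−t/τ₁)). Tank 2 (τ₁ ≠ τ₂): C₂ = C_in[1 − (τ₁ e^(−t/τ₁) − τ₂ e^(−t/τ₂))/(τ₁ − τ₂)].
At t = 12.43: e^(−t/τ₁) = 0.108503, e^(−t/τ₂) = 0.665503.
C₂ = 2.564·[1 − (5.59663·0.108503 − 30.5246·0.665503)/(-24.9280)] = 2.564·0.209444 = 0.537015 mg/L.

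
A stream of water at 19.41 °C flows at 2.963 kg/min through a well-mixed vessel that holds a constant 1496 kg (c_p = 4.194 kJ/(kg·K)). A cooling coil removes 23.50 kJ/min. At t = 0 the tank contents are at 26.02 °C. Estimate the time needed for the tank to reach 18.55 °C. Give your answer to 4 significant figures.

First-law balance (no shaft work): M c_p dT/dt = ṁ c_p (T_in − T) − 23.50.
τ = M/ṁ = 504.894 min; T_ss = T_in − Q̇/(ṁ c_p) = 17.5189 °C.
T(t) = T_ss + (T₀ − T_ss) e^(−t/τ). Set T = 18.55:
e^(−t/τ) = (18.55 − 17.5189)/(26.02 − 17.5189) = 0.121287
t = −504.894 · ln(0.121287) = 1065.12 min.

1065 min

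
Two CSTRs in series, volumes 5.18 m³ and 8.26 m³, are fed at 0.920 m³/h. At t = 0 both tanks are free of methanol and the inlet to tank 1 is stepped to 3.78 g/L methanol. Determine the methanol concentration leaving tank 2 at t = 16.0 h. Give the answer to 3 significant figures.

Time constants: τᵢ = Vᵢ/Q for each well-mixed tank.
τ₁ = 5.18/0.920 = 5.6304 h; τ₂ = 8.26/0.920 = 8.9783 h.
Solving the cascade with C₁(0)=C₂(0)=0 gives C₂(t) = C_in[1 − (τ₁ e^(−t/τ₁) − τ₂ e^(−t/τ₂))/(τ₁ − τ₂)].
At t = 16.0: e^(−t/τ₁) = 0.058326, e^(−t/τ₂) = 0.16829.
C₂ = 3.78·[1 − (5.6304·0.058326 − 8.9783·0.16829)/(-3.3478)] = 3.78·0.64678 = 2.4448 g/L.

2.44 g/L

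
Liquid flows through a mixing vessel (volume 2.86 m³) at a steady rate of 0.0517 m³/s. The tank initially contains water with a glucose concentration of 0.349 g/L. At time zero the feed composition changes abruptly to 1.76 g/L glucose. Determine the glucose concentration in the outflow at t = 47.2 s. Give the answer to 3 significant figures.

1.16 g/L

Accumulation = in − out for the solute gives V dC/dt = Q(C_in − C).
So dC/dt = (C_in − C)/τ with τ = V/Q = 2.86/0.0517 = 55.319 s.
This is linear first-order; C(t) = C_in + (C₀ − C_in) e^(−t/τ).
C(47.2) = 1.76 + (0.349 − 1.76)·e^(−47.2/55.319) = 1.76 + (-1.4110)·0.42604 = 1.1589 g/L.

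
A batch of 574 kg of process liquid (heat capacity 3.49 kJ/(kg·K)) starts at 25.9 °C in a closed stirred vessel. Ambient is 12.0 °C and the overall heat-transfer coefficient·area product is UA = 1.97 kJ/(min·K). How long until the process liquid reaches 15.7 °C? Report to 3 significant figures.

1350 min

M c_p dT/dt = −UA(T − T_amb).
τ = M c_p/UA = 1016.9 min; T_ss = T_amb = 12.000 °C.
T(t) = T_ss + (T₀ − T_ss)e^(−t/τ); set T = 15.7:
t = −τ ln[(T − T_ss)/(T₀ − T_ss)] = −1016.9 · ln(0.26619) = 1345.9 min.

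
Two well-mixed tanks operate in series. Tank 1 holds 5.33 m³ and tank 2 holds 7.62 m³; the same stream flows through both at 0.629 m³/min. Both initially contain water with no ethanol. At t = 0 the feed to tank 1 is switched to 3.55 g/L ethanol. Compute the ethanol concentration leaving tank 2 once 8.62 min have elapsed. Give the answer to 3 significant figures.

0.739 g/L

Time constants: τᵢ = Vᵢ/Q for each well-mixed tank.
τ₁ = 5.33/0.629 = 8.4738 min; τ₂ = 7.62/0.629 = 12.114 min.
Solving the cascade with C₁(0)=C₂(0)=0 gives C₂(t) = C_in[1 − (τ₁ e^(−t/τ₁) − τ₂ e^(−t/τ₂))/(τ₁ − τ₂)].
At t = 8.62: e^(−t/τ₁) = 0.36159, e^(−t/τ₂) = 0.49088.
C₂ = 3.55·[1 − (8.4738·0.36159 − 12.114·0.49088)/(-3.6407)] = 3.55·0.20817 = 0.73900 g/L.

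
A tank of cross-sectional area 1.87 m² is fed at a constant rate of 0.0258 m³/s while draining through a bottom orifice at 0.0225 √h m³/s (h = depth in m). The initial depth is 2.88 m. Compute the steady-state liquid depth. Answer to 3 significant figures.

Mass balance (ρ constant): A dh/dt = Q_in − 0.0225 √h. At steady state dh/dt = 0:
Q_in = 0.0225 √h_ss ⇒ √h_ss = 0.0258/0.0225 = 1.1467.
h_ss = 1.1467² = 1.3148 m. (Since h₀ = 2.88 m > h_ss, the level will fall toward this value.)

1.31 m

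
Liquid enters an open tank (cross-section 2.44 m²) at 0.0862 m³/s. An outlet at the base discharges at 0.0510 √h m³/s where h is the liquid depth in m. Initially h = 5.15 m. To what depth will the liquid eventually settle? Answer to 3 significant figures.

Level balance: A dh/dt = 0.0862 − 0.0510 √h. Setting dh/dt = 0:
Q_in = 0.0510 √h_ss ⇒ √h_ss = 0.0862/0.0510 = 1.6902.
h_ss = 1.6902² = 2.8568 m. (Since h₀ = 5.15 m > h_ss, the level will fall toward this value.)

2.86 m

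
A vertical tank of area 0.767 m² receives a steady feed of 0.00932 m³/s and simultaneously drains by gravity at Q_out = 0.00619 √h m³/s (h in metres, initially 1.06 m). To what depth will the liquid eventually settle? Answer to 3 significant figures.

2.27 m

Level balance: A dh/dt = 0.00932 − 0.00619 √h. Setting dh/dt = 0:
Q_in = 0.00619 √h_ss ⇒ √h_ss = 0.00932/0.00619 = 1.5057.
h_ss = 1.5057² = 2.2670 m. (Since h₀ = 1.06 m < h_ss, the level will rise toward this value.)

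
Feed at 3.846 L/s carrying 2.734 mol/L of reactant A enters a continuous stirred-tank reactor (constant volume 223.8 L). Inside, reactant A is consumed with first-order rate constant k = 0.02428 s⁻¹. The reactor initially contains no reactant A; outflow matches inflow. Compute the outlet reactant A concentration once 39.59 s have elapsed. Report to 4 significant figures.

V dC/dt = Q(C_in − C) − k V C.
dC/dt = (Q/V) C_in − (Q/V + k) C; effective rate a = Q/V + k = 0.0171850 + 0.02428 = 0.0414650 s⁻¹.
C_ss = Q C_in/(Q + kV) = 1.13309 mol/L; C(t) = C_ss + (C₀ − C_ss) e^(−a t).
C(39.59) = 1.13309 + (-1.13309)·e^(−0.0414650·39.59) = 1.13309 + (-1.13309)·0.193670 = 0.913648 mol/L.

0.9136 mol/L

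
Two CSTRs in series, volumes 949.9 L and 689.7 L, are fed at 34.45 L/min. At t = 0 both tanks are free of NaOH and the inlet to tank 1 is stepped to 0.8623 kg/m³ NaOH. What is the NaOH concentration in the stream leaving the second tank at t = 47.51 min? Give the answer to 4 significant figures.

Each tank obeys Vᵢ dCᵢ/dt = Q(Cᵢ₋₁ − Cᵢ), so τᵢ = Vᵢ/Q.
τ₁ = 949.9/34.45 = 27.5733 min; τ₂ = 689.7/34.45 = 20.0203 min.
Tank 1: C₁ = C_in(1 − e^(−t/τ₁)). Tank 2 (τ₁ ≠ τ₂): C₂ = C_in[1 − (τ₁ e^(−t/τ₁) − τ₂ e^(−t/τ₂))/(τ₁ − τ₂)].
At t = 47.51: e^(−t/τ₁) = 0.178522, e^(−t/τ₂) = 0.0931924.
C₂ = 0.8623·[1 − (27.5733·0.178522 − 20.0203·0.0931924)/(7.55298)] = 0.8623·0.595299 = 0.513327 kg/m³.

0.5133 kg/m³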